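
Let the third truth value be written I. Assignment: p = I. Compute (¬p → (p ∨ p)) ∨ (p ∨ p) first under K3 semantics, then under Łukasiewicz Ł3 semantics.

In K3: ¬p = ¬I = I
p ∨ p = I ∨ I = I
¬p → (p ∨ p) = I → I = I  [¬I ∨ I]
p ∨ p = I ∨ I = I
(¬p → (p ∨ p)) ∨ (p ∨ p) = I ∨ I = I
In Łukasiewicz Ł3: ¬p = ¬I = I
p ∨ p = I ∨ I = I
¬p → (p ∨ p) = I → I = ⊤  [min(1, 1−½+½)]
p ∨ p = I ∨ I = I
(¬p → (p ∨ p)) ∨ (p ∨ p) = ⊤ ∨ I = ⊤
They differ because K3 and Łukasiewicz Ł3 treat I differently under implication.

I; ⊤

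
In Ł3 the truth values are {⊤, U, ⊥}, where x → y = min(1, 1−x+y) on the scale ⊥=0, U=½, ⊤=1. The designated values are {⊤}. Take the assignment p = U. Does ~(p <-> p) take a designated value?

No

p <-> p = U <-> U = ⊤  [1 − |½−½|]
~(p <-> p) = ~⊤ = ⊥
⊥ ∉ {⊤}.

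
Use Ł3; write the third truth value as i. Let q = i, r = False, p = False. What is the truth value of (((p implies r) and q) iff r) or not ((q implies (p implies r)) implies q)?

p implies r = False implies False = True
(p implies r) and q = True and i = i
((p implies r) and q) iff r = i iff False = i  [1 − |½−0|]
p implies r = False implies False = True
q implies (p implies r) = i implies True = True
(q implies (p implies r)) implies q = True implies i = i
not ((q implies (p implies r)) implies q) = not i = i
(((p implies r) and q) iff r) or not ((q implies (p implies r)) implies q) = i or i = i

i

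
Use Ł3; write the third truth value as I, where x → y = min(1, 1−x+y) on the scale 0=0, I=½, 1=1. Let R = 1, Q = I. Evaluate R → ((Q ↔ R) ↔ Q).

1

Q ↔ R = I ↔ 1 = I  [1 − |½−1|]
(Q ↔ R) ↔ Q = I ↔ I = 1
R → ((Q ↔ R) ↔ Q) = 1 → 1 = 1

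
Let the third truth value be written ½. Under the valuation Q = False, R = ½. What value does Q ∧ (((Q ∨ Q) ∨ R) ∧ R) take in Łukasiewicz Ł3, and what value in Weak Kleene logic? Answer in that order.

In Łukasiewicz Ł3: Q ∨ Q = False ∨ False = False
(Q ∨ Q) ∨ R = False ∨ ½ = ½
((Q ∨ Q) ∨ R) ∧ R = ½ ∧ ½ = ½
Q ∧ (((Q ∨ Q) ∨ R) ∧ R) = False ∧ ½ = False
In Weak Kleene logic: Q ∨ Q = False ∨ False = False
(Q ∨ Q) ∨ R = False ∨ ½ = ½
((Q ∨ Q) ∨ R) ∧ R = ½ ∧ ½ = ½
Q ∧ (((Q ∨ Q) ∨ R) ∧ R) = False ∧ ½ = ½
They differ because Łukasiewicz Ł3 and Weak Kleene logic treat ½ differently under the binary connectives.

False; ½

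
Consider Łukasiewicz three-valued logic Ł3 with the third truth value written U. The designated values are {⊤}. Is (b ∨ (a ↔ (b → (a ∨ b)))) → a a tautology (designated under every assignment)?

No

Countermodel: b=⊤, a=U gives U, which is not designated.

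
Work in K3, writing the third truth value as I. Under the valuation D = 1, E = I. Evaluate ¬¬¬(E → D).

0

E → D = I → 1 = 1  [¬I ∨ 1]
¬(E → D) = ¬1 = 0
¬¬(E → D) = ¬0 = 1
¬¬¬(E → D) = ¬1 = 0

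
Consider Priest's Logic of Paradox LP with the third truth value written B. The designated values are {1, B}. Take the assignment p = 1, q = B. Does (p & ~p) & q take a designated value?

No

~p = ~1 = 0
p & ~p = 1 & 0 = 0
(p & ~p) & q = 0 & B = 0
0 ∉ {1, B}.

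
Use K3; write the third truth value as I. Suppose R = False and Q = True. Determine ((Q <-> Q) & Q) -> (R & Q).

Q <-> Q = True <-> True = True
(Q <-> Q) & Q = True & True = True
R & Q = False & True = False
((Q <-> Q) & Q) -> (R & Q) = True -> False = False

False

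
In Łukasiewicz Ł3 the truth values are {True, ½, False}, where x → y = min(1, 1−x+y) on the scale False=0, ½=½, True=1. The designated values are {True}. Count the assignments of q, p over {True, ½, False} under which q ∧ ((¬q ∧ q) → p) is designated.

Designated under: (q=True, p=True); (q=True, p=½); (q=True, p=False).

3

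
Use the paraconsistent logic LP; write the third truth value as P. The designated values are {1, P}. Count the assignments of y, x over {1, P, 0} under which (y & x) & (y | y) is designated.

4

Designated under: (y=1, x=1); (y=1, x=P); (y=P, x=1); (y=P, x=P).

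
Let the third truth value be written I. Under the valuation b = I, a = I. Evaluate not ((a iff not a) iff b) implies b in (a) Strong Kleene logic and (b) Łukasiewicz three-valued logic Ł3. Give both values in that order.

In Strong Kleene logic: not a = not I = I
a iff not a = I iff I = I
(a iff not a) iff b = I iff I = I
not ((a iff not a) iff b) = not I = I
not ((a iff not a) iff b) implies b = I implies I = I
In Łukasiewicz three-valued logic Ł3: not a = not I = I
a iff not a = I iff I = T  [1 − |½−½|]
(a iff not a) iff b = T iff I = I
not ((a iff not a) iff b) = not I = I
not ((a iff not a) iff b) implies b = I implies I = T
They differ because Strong Kleene logic and Łukasiewicz three-valued logic Ł3 treat I differently under implication.

I; T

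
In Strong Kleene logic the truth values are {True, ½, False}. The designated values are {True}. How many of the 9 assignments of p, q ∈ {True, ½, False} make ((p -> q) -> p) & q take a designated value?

Designated under: (p=True, q=True).

1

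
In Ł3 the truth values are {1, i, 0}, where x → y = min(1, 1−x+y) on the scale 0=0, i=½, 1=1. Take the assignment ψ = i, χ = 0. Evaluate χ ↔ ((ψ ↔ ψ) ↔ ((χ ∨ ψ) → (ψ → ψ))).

ψ ↔ ψ = i ↔ i = 1  [1 − |½−½|]
χ ∨ ψ = 0 ∨ i = i
ψ → ψ = i → i = 1
(χ ∨ ψ) → (ψ → ψ) = i → 1 = 1
(ψ ↔ ψ) ↔ ((χ ∨ ψ) → (ψ → ψ)) = 1 ↔ 1 = 1
χ ↔ ((ψ ↔ ψ) ↔ ((χ ∨ ψ) → (ψ → ψ))) = 0 ↔ 1 = 0

0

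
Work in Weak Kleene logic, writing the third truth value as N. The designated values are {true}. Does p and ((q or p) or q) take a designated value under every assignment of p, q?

Countermodel: p=true, q=N gives N, which is not designated.

No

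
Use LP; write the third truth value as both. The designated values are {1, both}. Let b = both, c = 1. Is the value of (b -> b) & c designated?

b -> b = both -> both = both
(b -> b) & c = both & 1 = both
both ∈ {1, both}.

Yes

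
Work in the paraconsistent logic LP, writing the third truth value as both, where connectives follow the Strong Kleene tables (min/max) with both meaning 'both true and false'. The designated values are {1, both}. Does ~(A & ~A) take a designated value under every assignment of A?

Yes

Every assignment of A over {1, both, 0} gives a value in {1, both}.
In particular, with A=both: ~(A & ~A) = both.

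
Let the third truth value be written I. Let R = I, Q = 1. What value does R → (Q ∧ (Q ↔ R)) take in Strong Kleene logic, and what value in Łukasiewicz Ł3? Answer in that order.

I; 1

In Strong Kleene logic: Q ↔ R = 1 ↔ I = I
Q ∧ (Q ↔ R) = 1 ∧ I = I
R → (Q ∧ (Q ↔ R)) = I → I = I  [¬I ∨ I]
In Łukasiewicz Ł3: Q ↔ R = 1 ↔ I = I  [1 − |1−½|]
Q ∧ (Q ↔ R) = 1 ∧ I = I
R → (Q ∧ (Q ↔ R)) = I → I = 1
They differ because Strong Kleene logic and Łukasiewicz Ł3 treat I differently under implication.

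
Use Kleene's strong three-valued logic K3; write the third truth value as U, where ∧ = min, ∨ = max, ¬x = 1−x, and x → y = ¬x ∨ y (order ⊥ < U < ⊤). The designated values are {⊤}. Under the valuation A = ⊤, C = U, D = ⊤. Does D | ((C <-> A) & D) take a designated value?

C <-> A = U <-> ⊤ = U
(C <-> A) & D = U & ⊤ = U
D | ((C <-> A) & D) = ⊤ | U = ⊤
⊤ ∈ {⊤}.

Yes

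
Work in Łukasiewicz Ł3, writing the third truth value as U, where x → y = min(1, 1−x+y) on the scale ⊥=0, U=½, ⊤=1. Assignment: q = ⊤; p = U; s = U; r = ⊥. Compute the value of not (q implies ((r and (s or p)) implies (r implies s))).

s or p = U or U = U
r and (s or p) = ⊥ and U = ⊥
r implies s = ⊥ implies U = ⊤
(r and (s or p)) implies (r implies s) = ⊥ implies ⊤ = ⊤
q implies ((r and (s or p)) implies (r implies s)) = ⊤ implies ⊤ = ⊤
not (q implies ((r and (s or p)) implies (r implies s))) = not ⊤ = ⊥

⊥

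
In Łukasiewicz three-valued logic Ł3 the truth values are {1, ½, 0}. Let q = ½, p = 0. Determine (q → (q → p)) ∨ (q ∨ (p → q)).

q → p = ½ → 0 = ½  [min(1, 1−½+0)]
q → (q → p) = ½ → ½ = 1
p → q = 0 → ½ = 1
q ∨ (p → q) = ½ ∨ 1 = 1
(q → (q → p)) ∨ (q ∨ (p → q)) = 1 ∨ 1 = 1

1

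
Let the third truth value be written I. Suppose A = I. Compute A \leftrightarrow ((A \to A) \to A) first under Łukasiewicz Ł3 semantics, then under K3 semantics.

1; I

In Łukasiewicz Ł3: A \to A = I \to I = 1  [min(1, 1−½+½)]
(A \to A) \to A = 1 \to I = I
A \leftrightarrow ((A \to A) \to A) = I \leftrightarrow I = 1
In K3: A \to A = I \to I = I
(A \to A) \to A = I \to I = I
A \leftrightarrow ((A \to A) \to A) = I \leftrightarrow I = I
They differ because Łukasiewicz Ł3 and K3 treat I differently under implication.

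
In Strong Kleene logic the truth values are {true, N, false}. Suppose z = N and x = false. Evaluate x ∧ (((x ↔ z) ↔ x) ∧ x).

false

x ↔ z = false ↔ N = N
(x ↔ z) ↔ x = N ↔ false = N
((x ↔ z) ↔ x) ∧ x = N ∧ false = false
x ∧ (((x ↔ z) ↔ x) ∧ x) = false ∧ false = false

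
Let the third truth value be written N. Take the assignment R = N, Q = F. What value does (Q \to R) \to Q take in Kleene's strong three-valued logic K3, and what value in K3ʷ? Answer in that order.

F; N

In Kleene's strong three-valued logic K3: Q \to R = F \to N = T  [\lnot F \lor N]
(Q \to R) \to Q = T \to F = F
In K3ʷ: Q \to R = F \to N = N
(Q \to R) \to Q = N \to F = N
They differ because Kleene's strong three-valued logic K3 and K3ʷ treat N differently under the binary connectives.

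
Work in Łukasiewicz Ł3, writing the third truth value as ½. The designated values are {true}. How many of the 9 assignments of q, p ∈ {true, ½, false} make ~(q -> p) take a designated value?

1

Designated under: (q=true, p=false).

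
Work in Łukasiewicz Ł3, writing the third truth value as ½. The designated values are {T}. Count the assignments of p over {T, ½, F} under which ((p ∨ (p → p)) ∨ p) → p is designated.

1

p=T: T ✓
p=½: ½ ·
p=F: F ·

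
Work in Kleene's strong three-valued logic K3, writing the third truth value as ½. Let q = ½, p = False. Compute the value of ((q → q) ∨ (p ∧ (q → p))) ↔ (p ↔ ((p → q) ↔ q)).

q → q = ½ → ½ = ½
q → p = ½ → False = ½
p ∧ (q → p) = False ∧ ½ = False
(q → q) ∨ (p ∧ (q → p)) = ½ ∨ False = ½
p → q = False → ½ = True
(p → q) ↔ q = True ↔ ½ = ½
p ↔ ((p → q) ↔ q) = False ↔ ½ = ½
((q → q) ∨ (p ∧ (q → p))) ↔ (p ↔ ((p → q) ↔ q)) = ½ ↔ ½ = ½

½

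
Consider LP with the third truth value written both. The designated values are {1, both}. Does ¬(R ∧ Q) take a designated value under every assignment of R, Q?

Countermodel: R=1, Q=1 gives 0, which is not designated.

No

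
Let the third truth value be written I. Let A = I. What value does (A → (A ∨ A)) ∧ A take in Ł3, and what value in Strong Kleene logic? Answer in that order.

In Ł3: A ∨ A = I ∨ I = I
A → (A ∨ A) = I → I = True  [min(1, 1−½+½)]
(A → (A ∨ A)) ∧ A = True ∧ I = I
In Strong Kleene logic: A ∨ A = I ∨ I = I
A → (A ∨ A) = I → I = I  [¬I ∨ I]
(A → (A ∨ A)) ∧ A = I ∧ I = I

I; I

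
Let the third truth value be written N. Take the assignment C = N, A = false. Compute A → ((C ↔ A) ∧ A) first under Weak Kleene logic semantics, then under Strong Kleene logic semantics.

In Weak Kleene logic: C ↔ A = N ↔ false = N
(C ↔ A) ∧ A = N ∧ false = N
A → ((C ↔ A) ∧ A) = false → N = N  [any arg is the third value ⇒ result is the third value]
In Strong Kleene logic: C ↔ A = N ↔ false = N
(C ↔ A) ∧ A = N ∧ false = false
A → ((C ↔ A) ∧ A) = false → false = true
They differ because Weak Kleene logic and Strong Kleene logic treat N differently under the binary connectives.

N; true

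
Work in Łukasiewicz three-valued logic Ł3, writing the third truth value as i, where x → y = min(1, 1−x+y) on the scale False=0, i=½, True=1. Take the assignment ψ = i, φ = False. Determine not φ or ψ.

not φ = not False = True
not φ or ψ = True or i = True

True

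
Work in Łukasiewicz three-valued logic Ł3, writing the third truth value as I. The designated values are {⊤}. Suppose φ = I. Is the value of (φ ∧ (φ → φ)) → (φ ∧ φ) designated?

φ → φ = I → I = ⊤
φ ∧ (φ → φ) = I ∧ ⊤ = I
φ ∧ φ = I ∧ I = I
(φ ∧ (φ → φ)) → (φ ∧ φ) = I → I = ⊤
⊤ ∈ {⊤}.

Yes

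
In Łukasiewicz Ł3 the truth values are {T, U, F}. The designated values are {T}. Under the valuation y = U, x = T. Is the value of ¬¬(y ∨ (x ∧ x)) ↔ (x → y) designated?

No

x ∧ x = T ∧ T = T
y ∨ (x ∧ x) = U ∨ T = T
¬(y ∨ (x ∧ x)) = ¬T = F
¬¬(y ∨ (x ∧ x)) = ¬F = T
x → y = T → U = U  [min(1, 1−1+½)]
¬¬(y ∨ (x ∧ x)) ↔ (x → y) = T ↔ U = U
U ∉ {T}.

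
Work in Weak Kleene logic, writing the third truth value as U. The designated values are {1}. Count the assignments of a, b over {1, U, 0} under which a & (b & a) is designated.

1

Designated under: (a=1, b=1).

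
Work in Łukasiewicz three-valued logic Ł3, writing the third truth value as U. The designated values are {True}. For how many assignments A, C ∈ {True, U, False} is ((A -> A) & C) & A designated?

Designated under: (A=True, C=True).

1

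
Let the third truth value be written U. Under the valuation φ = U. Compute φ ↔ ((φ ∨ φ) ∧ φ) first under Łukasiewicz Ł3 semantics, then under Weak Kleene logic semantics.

In Łukasiewicz Ł3: φ ∨ φ = U ∨ U = U
(φ ∨ φ) ∧ φ = U ∧ U = U
φ ↔ ((φ ∨ φ) ∧ φ) = U ↔ U = T  [1 − |½−½|]
In Weak Kleene logic: φ ∨ φ = U ∨ U = U
(φ ∨ φ) ∧ φ = U ∧ U = U
φ ↔ ((φ ∨ φ) ∧ φ) = U ↔ U = U
They differ because Łukasiewicz Ł3 and Weak Kleene logic treat U differently under the binary connectives.

T; U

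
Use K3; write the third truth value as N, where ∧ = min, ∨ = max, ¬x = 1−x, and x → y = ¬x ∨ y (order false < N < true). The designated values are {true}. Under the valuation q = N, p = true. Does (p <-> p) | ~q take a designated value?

Yes

p <-> p = true <-> true = true
~q = ~N = N
(p <-> p) | ~q = true | N = true
true ∈ {true}.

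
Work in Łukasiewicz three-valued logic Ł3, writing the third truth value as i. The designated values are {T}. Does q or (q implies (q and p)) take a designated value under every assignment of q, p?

Countermodel: q=i, p=F gives i, which is not designated.

No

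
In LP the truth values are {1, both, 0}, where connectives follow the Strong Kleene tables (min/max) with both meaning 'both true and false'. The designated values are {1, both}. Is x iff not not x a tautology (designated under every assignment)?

Every assignment of x over {1, both, 0} gives a value in {1, both}.
In particular, with x=both: x iff not not x = both.

Yes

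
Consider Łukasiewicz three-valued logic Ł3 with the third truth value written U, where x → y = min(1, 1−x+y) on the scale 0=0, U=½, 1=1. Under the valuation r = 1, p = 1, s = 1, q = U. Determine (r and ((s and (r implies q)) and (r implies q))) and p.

U

r implies q = 1 implies U = U  [min(1, 1−1+½)]
s and (r implies q) = 1 and U = U
r implies q = 1 implies U = U
(s and (r implies q)) and (r implies q) = U and U = U
r and ((s and (r implies q)) and (r implies q)) = 1 and U = U
(r and ((s and (r implies q)) and (r implies q))) and p = U and 1 = U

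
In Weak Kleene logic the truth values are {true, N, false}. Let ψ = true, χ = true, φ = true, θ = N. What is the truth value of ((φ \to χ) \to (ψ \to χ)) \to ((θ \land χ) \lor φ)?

N

φ \to χ = true \to true = true
ψ \to χ = true \to true = true
(φ \to χ) \to (ψ \to χ) = true \to true = true
θ \land χ = N \land true = N
(θ \land χ) \lor φ = N \lor true = N
((φ \to χ) \to (ψ \to χ)) \to ((θ \land χ) \lor φ) = true \to N = N  [any arg is the third value ⇒ result is the third value]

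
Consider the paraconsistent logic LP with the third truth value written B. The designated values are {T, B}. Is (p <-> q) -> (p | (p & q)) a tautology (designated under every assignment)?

No

Countermodel: p=F, q=F gives F, which is not designated.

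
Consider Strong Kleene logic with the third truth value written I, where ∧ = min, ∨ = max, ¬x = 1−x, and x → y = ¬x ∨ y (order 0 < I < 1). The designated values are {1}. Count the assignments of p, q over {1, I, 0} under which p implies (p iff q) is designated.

4

Designated under: (p=1, q=1); (p=0, q=1); (p=0, q=I); (p=0, q=0).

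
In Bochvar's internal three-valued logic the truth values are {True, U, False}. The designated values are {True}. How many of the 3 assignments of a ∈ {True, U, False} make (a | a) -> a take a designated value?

a=True: True ✓
a=U: U ·
a=False: True ✓

2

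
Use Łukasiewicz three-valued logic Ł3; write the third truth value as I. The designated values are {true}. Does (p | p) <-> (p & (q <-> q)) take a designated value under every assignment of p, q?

Every assignment of p, q over {true, I, false} gives a value in {true}.
In particular, with p=I, q=I: (p | p) <-> (p & (q <-> q)) = true.

Yes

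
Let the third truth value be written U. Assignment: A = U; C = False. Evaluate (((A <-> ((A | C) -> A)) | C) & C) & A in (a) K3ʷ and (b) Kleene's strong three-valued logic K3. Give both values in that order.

U; False

In K3ʷ: A | C = U | False = U
(A | C) -> A = U -> U = U  [any arg is the third value ⇒ result is the third value]
A <-> ((A | C) -> A) = U <-> U = U
(A <-> ((A | C) -> A)) | C = U | False = U
((A <-> ((A | C) -> A)) | C) & C = U & False = U
(((A <-> ((A | C) -> A)) | C) & C) & A = U & U = U
In Kleene's strong three-valued logic K3: A | C = U | False = U
(A | C) -> A = U -> U = U
A <-> ((A | C) -> A) = U <-> U = U
(A <-> ((A | C) -> A)) | C = U | False = U
((A <-> ((A | C) -> A)) | C) & C = U & False = False
(((A <-> ((A | C) -> A)) | C) & C) & A = False & U = False
They differ because K3ʷ and Kleene's strong three-valued logic K3 treat U differently under the binary connectives.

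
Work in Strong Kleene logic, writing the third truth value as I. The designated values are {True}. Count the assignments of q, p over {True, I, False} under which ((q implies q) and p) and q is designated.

1

Designated under: (q=True, p=True).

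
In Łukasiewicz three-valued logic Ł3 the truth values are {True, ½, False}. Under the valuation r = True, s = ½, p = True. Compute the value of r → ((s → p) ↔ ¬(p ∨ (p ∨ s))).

s → p = ½ → True = True  [min(1, 1−½+1)]
p ∨ s = True ∨ ½ = True
p ∨ (p ∨ s) = True ∨ True = True
¬(p ∨ (p ∨ s)) = ¬True = False
(s → p) ↔ ¬(p ∨ (p ∨ s)) = True ↔ False = False
r → ((s → p) ↔ ¬(p ∨ (p ∨ s))) = True → False = False

False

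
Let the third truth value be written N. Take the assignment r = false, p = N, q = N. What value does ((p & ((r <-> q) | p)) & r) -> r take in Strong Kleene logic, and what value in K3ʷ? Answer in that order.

In Strong Kleene logic: r <-> q = false <-> N = N
(r <-> q) | p = N | N = N
p & ((r <-> q) | p) = N & N = N
(p & ((r <-> q) | p)) & r = N & false = false
((p & ((r <-> q) | p)) & r) -> r = false -> false = true
In K3ʷ: r <-> q = false <-> N = N
(r <-> q) | p = N | N = N
p & ((r <-> q) | p) = N & N = N
(p & ((r <-> q) | p)) & r = N & false = N
((p & ((r <-> q) | p)) & r) -> r = N -> false = N  [any arg is the third value ⇒ result is the third value]
They differ because Strong Kleene logic and K3ʷ treat N differently under the binary connectives.

true; N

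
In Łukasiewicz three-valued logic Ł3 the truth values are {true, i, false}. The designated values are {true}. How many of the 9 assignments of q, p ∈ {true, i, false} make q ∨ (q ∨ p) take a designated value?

Of the 9 assignments, 5 give a value in {true}.

5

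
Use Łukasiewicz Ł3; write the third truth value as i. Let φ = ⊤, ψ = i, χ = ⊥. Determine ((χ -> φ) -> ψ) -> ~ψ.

⊤

χ -> φ = ⊥ -> ⊤ = ⊤
(χ -> φ) -> ψ = ⊤ -> i = i  [min(1, 1−1+½)]
~ψ = ~i = i
((χ -> φ) -> ψ) -> ~ψ = i -> i = ⊤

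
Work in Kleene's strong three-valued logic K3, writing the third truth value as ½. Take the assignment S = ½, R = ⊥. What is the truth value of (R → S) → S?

R → S = ⊥ → ½ = ⊤  [¬⊥ ∨ ½]
(R → S) → S = ⊤ → ½ = ½

½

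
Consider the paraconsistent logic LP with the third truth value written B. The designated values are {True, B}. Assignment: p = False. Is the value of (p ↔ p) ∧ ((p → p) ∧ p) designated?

p ↔ p = False ↔ False = True
p → p = False → False = True
(p → p) ∧ p = True ∧ False = False
(p ↔ p) ∧ ((p → p) ∧ p) = True ∧ False = False
False ∉ {True, B}.

No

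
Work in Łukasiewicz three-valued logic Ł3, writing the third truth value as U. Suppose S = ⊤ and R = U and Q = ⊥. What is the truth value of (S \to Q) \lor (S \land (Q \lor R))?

S \to Q = ⊤ \to ⊥ = ⊥
Q \lor R = ⊥ \lor U = U
S \land (Q \lor R) = ⊤ \land U = U
(S \to Q) \lor (S \land (Q \lor R)) = ⊥ \lor U = U

U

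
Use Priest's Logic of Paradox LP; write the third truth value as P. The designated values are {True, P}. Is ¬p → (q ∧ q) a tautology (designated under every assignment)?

No

Countermodel: p=False, q=False gives False, which is not designated.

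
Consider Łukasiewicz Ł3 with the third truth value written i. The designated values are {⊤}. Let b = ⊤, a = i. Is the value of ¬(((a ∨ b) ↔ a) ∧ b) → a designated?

a ∨ b = i ∨ ⊤ = ⊤
(a ∨ b) ↔ a = ⊤ ↔ i = i
((a ∨ b) ↔ a) ∧ b = i ∧ ⊤ = i
¬(((a ∨ b) ↔ a) ∧ b) = ¬i = i
¬(((a ∨ b) ↔ a) ∧ b) → a = i → i = ⊤
⊤ ∈ {⊤}.

Yes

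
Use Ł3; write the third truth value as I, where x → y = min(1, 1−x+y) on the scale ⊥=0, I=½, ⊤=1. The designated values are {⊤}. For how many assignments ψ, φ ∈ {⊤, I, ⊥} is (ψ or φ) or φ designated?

Of the 9 assignments, 5 give a value in {⊤}.

5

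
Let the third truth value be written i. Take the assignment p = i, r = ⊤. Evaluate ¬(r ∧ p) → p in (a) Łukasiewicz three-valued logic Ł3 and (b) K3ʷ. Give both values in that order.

⊤; i

In Łukasiewicz three-valued logic Ł3: r ∧ p = ⊤ ∧ i = i
¬(r ∧ p) = ¬i = i
¬(r ∧ p) → p = i → i = ⊤  [min(1, 1−½+½)]
In K3ʷ: r ∧ p = ⊤ ∧ i = i
¬(r ∧ p) = ¬i = i
¬(r ∧ p) → p = i → i = i  [any arg is the third value ⇒ result is the third value]
They differ because Łukasiewicz three-valued logic Ł3 and K3ʷ treat i differently under the binary connectives.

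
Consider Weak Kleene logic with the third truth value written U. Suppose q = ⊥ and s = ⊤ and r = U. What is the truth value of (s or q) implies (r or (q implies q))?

U

s or q = ⊤ or ⊥ = ⊤
q implies q = ⊥ implies ⊥ = ⊤
r or (q implies q) = U or ⊤ = U
(s or q) implies (r or (q implies q)) = ⊤ implies U = U  [any arg is the third value ⇒ result is the third value]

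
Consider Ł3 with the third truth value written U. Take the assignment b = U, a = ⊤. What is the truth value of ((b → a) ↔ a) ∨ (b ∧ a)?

⊤

b → a = U → ⊤ = ⊤
(b → a) ↔ a = ⊤ ↔ ⊤ = ⊤
b ∧ a = U ∧ ⊤ = U
((b → a) ↔ a) ∨ (b ∧ a) = ⊤ ∨ U = ⊤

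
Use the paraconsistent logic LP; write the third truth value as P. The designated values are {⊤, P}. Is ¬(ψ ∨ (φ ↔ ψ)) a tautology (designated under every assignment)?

Countermodel: ψ=⊤, φ=⊤ gives ⊥, which is not designated.

No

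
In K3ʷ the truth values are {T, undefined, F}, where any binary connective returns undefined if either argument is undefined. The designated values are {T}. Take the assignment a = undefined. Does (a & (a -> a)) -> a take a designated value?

No

a -> a = undefined -> undefined = undefined  [any arg is the third value ⇒ result is the third value]
a & (a -> a) = undefined & undefined = undefined
(a & (a -> a)) -> a = undefined -> undefined = undefined
undefined ∉ {T}.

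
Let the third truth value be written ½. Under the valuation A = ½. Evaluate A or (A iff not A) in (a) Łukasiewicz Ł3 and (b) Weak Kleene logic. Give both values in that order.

In Łukasiewicz Ł3: not A = not ½ = ½
A iff not A = ½ iff ½ = 1
A or (A iff not A) = ½ or 1 = 1
In Weak Kleene logic: not A = not ½ = ½
A iff not A = ½ iff ½ = ½
A or (A iff not A) = ½ or ½ = ½
They differ because Łukasiewicz Ł3 and Weak Kleene logic treat ½ differently under the binary connectives.

1; ½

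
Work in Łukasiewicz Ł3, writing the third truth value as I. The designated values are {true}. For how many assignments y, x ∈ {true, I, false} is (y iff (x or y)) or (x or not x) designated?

8

Of the 9 assignments, 8 give a value in {true}.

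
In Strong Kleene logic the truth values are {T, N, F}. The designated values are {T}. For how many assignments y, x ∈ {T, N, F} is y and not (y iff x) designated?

Designated under: (y=T, x=F).

1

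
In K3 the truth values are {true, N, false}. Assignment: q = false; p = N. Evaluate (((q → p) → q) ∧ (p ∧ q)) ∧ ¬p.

false

q → p = false → N = true  [¬false ∨ N]
(q → p) → q = true → false = false
p ∧ q = N ∧ false = false
((q → p) → q) ∧ (p ∧ q) = false ∧ false = false
¬p = ¬N = N
(((q → p) → q) ∧ (p ∧ q)) ∧ ¬p = false ∧ N = false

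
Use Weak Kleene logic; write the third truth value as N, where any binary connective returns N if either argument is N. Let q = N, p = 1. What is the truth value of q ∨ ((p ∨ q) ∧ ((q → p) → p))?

N

p ∨ q = 1 ∨ N = N
q → p = N → 1 = N  [any arg is the third value ⇒ result is the third value]
(q → p) → p = N → 1 = N
(p ∨ q) ∧ ((q → p) → p) = N ∧ N = N
q ∨ ((p ∨ q) ∧ ((q → p) → p)) = N ∨ N = N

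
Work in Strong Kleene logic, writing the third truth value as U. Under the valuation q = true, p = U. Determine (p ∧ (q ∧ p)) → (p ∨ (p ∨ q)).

true

q ∧ p = true ∧ U = U
p ∧ (q ∧ p) = U ∧ U = U
p ∨ q = U ∨ true = true
p ∨ (p ∨ q) = U ∨ true = true
(p ∧ (q ∧ p)) → (p ∨ (p ∨ q)) = U → true = true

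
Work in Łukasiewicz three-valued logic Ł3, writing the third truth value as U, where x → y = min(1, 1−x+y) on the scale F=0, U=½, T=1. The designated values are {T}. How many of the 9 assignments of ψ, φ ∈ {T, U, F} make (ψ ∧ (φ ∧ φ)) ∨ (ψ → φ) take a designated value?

Of the 9 assignments, 6 give a value in {T}.

6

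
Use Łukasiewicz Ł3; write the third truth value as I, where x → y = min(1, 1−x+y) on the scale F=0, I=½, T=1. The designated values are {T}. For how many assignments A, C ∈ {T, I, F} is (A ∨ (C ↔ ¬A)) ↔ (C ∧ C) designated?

Designated under: (A=T, C=T); (A=F, C=T); (A=F, C=I); (A=F, C=F).

4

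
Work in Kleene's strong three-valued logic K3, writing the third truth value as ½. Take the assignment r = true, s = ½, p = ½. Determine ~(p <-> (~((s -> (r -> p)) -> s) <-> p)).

r -> p = true -> ½ = ½
s -> (r -> p) = ½ -> ½ = ½
(s -> (r -> p)) -> s = ½ -> ½ = ½
~((s -> (r -> p)) -> s) = ~½ = ½
~((s -> (r -> p)) -> s) <-> p = ½ <-> ½ = ½
p <-> (~((s -> (r -> p)) -> s) <-> p) = ½ <-> ½ = ½
~(p <-> (~((s -> (r -> p)) -> s) <-> p)) = ~½ = ½

½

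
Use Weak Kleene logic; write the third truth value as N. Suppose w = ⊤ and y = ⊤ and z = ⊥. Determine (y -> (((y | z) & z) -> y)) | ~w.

y | z = ⊤ | ⊥ = ⊤
(y | z) & z = ⊤ & ⊥ = ⊥
((y | z) & z) -> y = ⊥ -> ⊤ = ⊤
y -> (((y | z) & z) -> y) = ⊤ -> ⊤ = ⊤
~w = ~⊤ = ⊥
(y -> (((y | z) & z) -> y)) | ~w = ⊤ | ⊥ = ⊤

⊤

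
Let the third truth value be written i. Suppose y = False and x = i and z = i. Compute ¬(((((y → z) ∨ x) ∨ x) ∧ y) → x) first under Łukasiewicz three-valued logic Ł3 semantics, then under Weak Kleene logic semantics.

False; i

In Łukasiewicz three-valued logic Ł3: y → z = False → i = True
(y → z) ∨ x = True ∨ i = True
((y → z) ∨ x) ∨ x = True ∨ i = True
(((y → z) ∨ x) ∨ x) ∧ y = True ∧ False = False
((((y → z) ∨ x) ∨ x) ∧ y) → x = False → i = True
¬(((((y → z) ∨ x) ∨ x) ∧ y) → x) = ¬True = False
In Weak Kleene logic: y → z = False → i = i
(y → z) ∨ x = i ∨ i = i
((y → z) ∨ x) ∨ x = i ∨ i = i
(((y → z) ∨ x) ∨ x) ∧ y = i ∧ False = i
((((y → z) ∨ x) ∨ x) ∧ y) → x = i → i = i
¬(((((y → z) ∨ x) ∨ x) ∧ y) → x) = ¬i = i
They differ because Łukasiewicz three-valued logic Ł3 and Weak Kleene logic treat i differently under the binary connectives.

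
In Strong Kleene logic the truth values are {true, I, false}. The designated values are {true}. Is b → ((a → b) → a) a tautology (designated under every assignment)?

No

Countermodel: b=true, a=I gives I, which is not designated.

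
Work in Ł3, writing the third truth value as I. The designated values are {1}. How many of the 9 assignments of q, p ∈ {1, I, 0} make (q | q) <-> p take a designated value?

3

Designated under: (q=1, p=1); (q=I, p=I); (q=0, p=0).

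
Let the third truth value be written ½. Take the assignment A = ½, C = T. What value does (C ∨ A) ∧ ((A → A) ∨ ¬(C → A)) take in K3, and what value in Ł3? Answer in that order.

½; T

In K3: C ∨ A = T ∨ ½ = T
A → A = ½ → ½ = ½  [¬½ ∨ ½]
C → A = T → ½ = ½
¬(C → A) = ¬½ = ½
(A → A) ∨ ¬(C → A) = ½ ∨ ½ = ½
(C ∨ A) ∧ ((A → A) ∨ ¬(C → A)) = T ∧ ½ = ½
In Ł3: C ∨ A = T ∨ ½ = T
A → A = ½ → ½ = T  [min(1, 1−½+½)]
C → A = T → ½ = ½
¬(C → A) = ¬½ = ½
(A → A) ∨ ¬(C → A) = T ∨ ½ = T
(C ∨ A) ∧ ((A → A) ∨ ¬(C → A)) = T ∧ T = T
They differ because K3 and Ł3 treat ½ differently under implication.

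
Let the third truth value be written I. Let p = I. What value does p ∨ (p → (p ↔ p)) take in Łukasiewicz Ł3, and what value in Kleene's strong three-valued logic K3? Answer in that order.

1; I

In Łukasiewicz Ł3: p ↔ p = I ↔ I = 1  [1 − |½−½|]
p → (p ↔ p) = I → 1 = 1
p ∨ (p → (p ↔ p)) = I ∨ 1 = 1
In Kleene's strong three-valued logic K3: p ↔ p = I ↔ I = I
p → (p ↔ p) = I → I = I  [¬I ∨ I]
p ∨ (p → (p ↔ p)) = I ∨ I = I
They differ because Łukasiewicz Ł3 and Kleene's strong three-valued logic K3 treat I differently under implication.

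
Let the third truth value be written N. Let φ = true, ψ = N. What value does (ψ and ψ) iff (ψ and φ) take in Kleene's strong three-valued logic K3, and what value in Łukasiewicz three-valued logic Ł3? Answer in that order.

N; true

In Kleene's strong three-valued logic K3: ψ and ψ = N and N = N
ψ and φ = N and true = N
(ψ and ψ) iff (ψ and φ) = N iff N = N
In Łukasiewicz three-valued logic Ł3: ψ and ψ = N and N = N
ψ and φ = N and true = N
(ψ and ψ) iff (ψ and φ) = N iff N = true
They differ because Kleene's strong three-valued logic K3 and Łukasiewicz three-valued logic Ł3 treat N differently under implication.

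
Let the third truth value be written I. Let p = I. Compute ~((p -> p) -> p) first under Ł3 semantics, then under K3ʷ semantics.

I; I

In Ł3: p -> p = I -> I = True  [min(1, 1−½+½)]
(p -> p) -> p = True -> I = I
~((p -> p) -> p) = ~I = I
In K3ʷ: p -> p = I -> I = I  [any arg is the third value ⇒ result is the third value]
(p -> p) -> p = I -> I = I
~((p -> p) -> p) = ~I = I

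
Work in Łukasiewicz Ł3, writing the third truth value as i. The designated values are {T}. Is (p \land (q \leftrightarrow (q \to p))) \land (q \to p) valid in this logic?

Countermodel: p=T, q=i gives i, which is not designated.

No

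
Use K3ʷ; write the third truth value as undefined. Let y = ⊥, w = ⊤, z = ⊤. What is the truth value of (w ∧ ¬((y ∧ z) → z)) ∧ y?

⊥

y ∧ z = ⊥ ∧ ⊤ = ⊥
(y ∧ z) → z = ⊥ → ⊤ = ⊤
¬((y ∧ z) → z) = ¬⊤ = ⊥
w ∧ ¬((y ∧ z) → z) = ⊤ ∧ ⊥ = ⊥
(w ∧ ¬((y ∧ z) → z)) ∧ y = ⊥ ∧ ⊥ = ⊥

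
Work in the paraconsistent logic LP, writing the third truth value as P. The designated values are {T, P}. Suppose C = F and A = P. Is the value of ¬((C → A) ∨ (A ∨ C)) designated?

No

C → A = F → P = T
A ∨ C = P ∨ F = P
(C → A) ∨ (A ∨ C) = T ∨ P = T
¬((C → A) ∨ (A ∨ C)) = ¬T = F
F ∉ {T, P}.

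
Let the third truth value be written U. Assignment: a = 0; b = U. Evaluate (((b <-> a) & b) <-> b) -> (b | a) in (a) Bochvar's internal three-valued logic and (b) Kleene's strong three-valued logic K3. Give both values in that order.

U; U

In Bochvar's internal three-valued logic: b <-> a = U <-> 0 = U
(b <-> a) & b = U & U = U
((b <-> a) & b) <-> b = U <-> U = U
b | a = U | 0 = U
(((b <-> a) & b) <-> b) -> (b | a) = U -> U = U  [any arg is the third value ⇒ result is the third value]
In Kleene's strong three-valued logic K3: b <-> a = U <-> 0 = U
(b <-> a) & b = U & U = U
((b <-> a) & b) <-> b = U <-> U = U
b | a = U | 0 = U
(((b <-> a) & b) <-> b) -> (b | a) = U -> U = U  [~U | U]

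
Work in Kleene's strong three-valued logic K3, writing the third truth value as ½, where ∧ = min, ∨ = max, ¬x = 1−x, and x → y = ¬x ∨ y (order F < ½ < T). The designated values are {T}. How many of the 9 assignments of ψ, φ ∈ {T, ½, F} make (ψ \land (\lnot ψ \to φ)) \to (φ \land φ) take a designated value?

5

Of the 9 assignments, 5 give a value in {T}.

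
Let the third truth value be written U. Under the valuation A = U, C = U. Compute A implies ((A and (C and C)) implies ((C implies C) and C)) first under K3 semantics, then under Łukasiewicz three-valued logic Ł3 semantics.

In K3: C and C = U and U = U
A and (C and C) = U and U = U
C implies C = U implies U = U  [not U or U]
(C implies C) and C = U and U = U
(A and (C and C)) implies ((C implies C) and C) = U implies U = U
A implies ((A and (C and C)) implies ((C implies C) and C)) = U implies U = U
In Łukasiewicz three-valued logic Ł3: C and C = U and U = U
A and (C and C) = U and U = U
C implies C = U implies U = True  [min(1, 1−½+½)]
(C implies C) and C = True and U = U
(A and (C and C)) implies ((C implies C) and C) = U implies U = True
A implies ((A and (C and C)) implies ((C implies C) and C)) = U implies True = True
They differ because K3 and Łukasiewicz three-valued logic Ł3 treat U differently under implication.

U; True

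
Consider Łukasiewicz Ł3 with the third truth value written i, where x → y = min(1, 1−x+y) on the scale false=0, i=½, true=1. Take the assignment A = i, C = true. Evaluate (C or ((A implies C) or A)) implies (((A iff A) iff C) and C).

true

A implies C = i implies true = true  [min(1, 1−½+1)]
(A implies C) or A = true or i = true
C or ((A implies C) or A) = true or true = true
A iff A = i iff i = true
(A iff A) iff C = true iff true = true
((A iff A) iff C) and C = true and true = true
(C or ((A implies C) or A)) implies (((A iff A) iff C) and C) = true implies true = true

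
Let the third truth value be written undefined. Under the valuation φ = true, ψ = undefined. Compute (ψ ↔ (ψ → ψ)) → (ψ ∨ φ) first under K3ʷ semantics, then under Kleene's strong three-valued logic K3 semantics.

In K3ʷ: ψ → ψ = undefined → undefined = undefined
ψ ↔ (ψ → ψ) = undefined ↔ undefined = undefined
ψ ∨ φ = undefined ∨ true = undefined
(ψ ↔ (ψ → ψ)) → (ψ ∨ φ) = undefined → undefined = undefined
In Kleene's strong three-valued logic K3: ψ → ψ = undefined → undefined = undefined
ψ ↔ (ψ → ψ) = undefined ↔ undefined = undefined
ψ ∨ φ = undefined ∨ true = true
(ψ ↔ (ψ → ψ)) → (ψ ∨ φ) = undefined → true = true
They differ because K3ʷ and Kleene's strong three-valued logic K3 treat undefined differently under the binary connectives.

undefined; true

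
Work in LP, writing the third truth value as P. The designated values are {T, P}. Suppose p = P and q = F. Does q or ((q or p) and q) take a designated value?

No

q or p = F or P = P
(q or p) and q = P and F = F
q or ((q or p) and q) = F or F = F
F ∉ {T, P}.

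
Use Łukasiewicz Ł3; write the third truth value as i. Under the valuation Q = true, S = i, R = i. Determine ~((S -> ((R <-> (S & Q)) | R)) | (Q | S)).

false

S & Q = i & true = i
R <-> (S & Q) = i <-> i = true  [1 − |½−½|]
(R <-> (S & Q)) | R = true | i = true
S -> ((R <-> (S & Q)) | R) = i -> true = true
Q | S = true | i = true
(S -> ((R <-> (S & Q)) | R)) | (Q | S) = true | true = true
~((S -> ((R <-> (S & Q)) | R)) | (Q | S)) = ~true = false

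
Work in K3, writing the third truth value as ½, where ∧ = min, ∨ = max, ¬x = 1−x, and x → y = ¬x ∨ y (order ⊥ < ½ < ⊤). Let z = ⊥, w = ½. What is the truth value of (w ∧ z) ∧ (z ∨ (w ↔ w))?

⊥

w ∧ z = ½ ∧ ⊥ = ⊥
w ↔ w = ½ ↔ ½ = ½
z ∨ (w ↔ w) = ⊥ ∨ ½ = ½
(w ∧ z) ∧ (z ∨ (w ↔ w)) = ⊥ ∧ ½ = ⊥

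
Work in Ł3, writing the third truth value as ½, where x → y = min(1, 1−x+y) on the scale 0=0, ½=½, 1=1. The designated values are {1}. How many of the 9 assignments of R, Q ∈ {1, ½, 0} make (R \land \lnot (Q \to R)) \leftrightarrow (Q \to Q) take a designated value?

0

Of the 9 assignments, 0 give a value in {1}.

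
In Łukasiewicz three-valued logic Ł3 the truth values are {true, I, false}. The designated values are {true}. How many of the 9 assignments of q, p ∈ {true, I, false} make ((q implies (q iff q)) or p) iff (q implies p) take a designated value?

6

Of the 9 assignments, 6 give a value in {true}.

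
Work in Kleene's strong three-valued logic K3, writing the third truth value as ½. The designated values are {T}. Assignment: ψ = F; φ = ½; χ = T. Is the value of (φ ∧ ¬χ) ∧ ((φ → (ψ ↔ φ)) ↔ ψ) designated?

No

¬χ = ¬T = F
φ ∧ ¬χ = ½ ∧ F = F
ψ ↔ φ = F ↔ ½ = ½
φ → (ψ ↔ φ) = ½ → ½ = ½
(φ → (ψ ↔ φ)) ↔ ψ = ½ ↔ F = ½
(φ ∧ ¬χ) ∧ ((φ → (ψ ↔ φ)) ↔ ψ) = F ∧ ½ = F
F ∉ {T}.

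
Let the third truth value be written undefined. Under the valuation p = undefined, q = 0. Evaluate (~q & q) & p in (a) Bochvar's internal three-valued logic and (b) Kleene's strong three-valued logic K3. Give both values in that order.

undefined; 0

In Bochvar's internal three-valued logic: ~q = ~0 = 1
~q & q = 1 & 0 = 0
(~q & q) & p = 0 & undefined = undefined
In Kleene's strong three-valued logic K3: ~q = ~0 = 1
~q & q = 1 & 0 = 0
(~q & q) & p = 0 & undefined = 0
They differ because Bochvar's internal three-valued logic and Kleene's strong three-valued logic K3 treat undefined differently under the binary connectives.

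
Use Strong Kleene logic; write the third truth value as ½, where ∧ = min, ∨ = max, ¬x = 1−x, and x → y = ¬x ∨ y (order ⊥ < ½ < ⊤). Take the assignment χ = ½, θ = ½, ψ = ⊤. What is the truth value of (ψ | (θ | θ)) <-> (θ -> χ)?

θ | θ = ½ | ½ = ½
ψ | (θ | θ) = ⊤ | ½ = ⊤
θ -> χ = ½ -> ½ = ½
(ψ | (θ | θ)) <-> (θ -> χ) = ⊤ <-> ½ = ½

½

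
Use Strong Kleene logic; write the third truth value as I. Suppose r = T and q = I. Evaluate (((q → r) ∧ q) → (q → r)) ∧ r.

T

q → r = I → T = T  [¬I ∨ T]
(q → r) ∧ q = T ∧ I = I
q → r = I → T = T
((q → r) ∧ q) → (q → r) = I → T = T
(((q → r) ∧ q) → (q → r)) ∧ r = T ∧ T = T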